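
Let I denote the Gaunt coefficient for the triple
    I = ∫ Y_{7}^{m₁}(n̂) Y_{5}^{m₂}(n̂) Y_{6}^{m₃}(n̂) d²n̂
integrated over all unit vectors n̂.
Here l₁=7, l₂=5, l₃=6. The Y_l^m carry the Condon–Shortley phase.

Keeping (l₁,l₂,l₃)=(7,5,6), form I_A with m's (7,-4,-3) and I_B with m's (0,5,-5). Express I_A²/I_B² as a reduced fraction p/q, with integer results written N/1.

Shared (l₁,l₂,l₃)=(7,5,6): N and (l;000)² cancel in I_A²/I_B².
A: Δ = 6!·8!·4!/19! = 1/174594420; Racah Σ t=0..0: t=0:+1/174182400 = 1/174182400; ⇒ 3j(7 5 6; 7 -4 -3)² = 21/1615, sgn -1
B: Δ = 6!·8!·4!/19! = 1/174594420; Racah Σ t=6..6: t=6:+1/87091200 = 1/87091200; ⇒ 3j(7 5 6; 0 5 -5)² = 35/12597, sgn -1
I_A²/I_B² = (21/1615)/(35/12597) = 117/25

117/25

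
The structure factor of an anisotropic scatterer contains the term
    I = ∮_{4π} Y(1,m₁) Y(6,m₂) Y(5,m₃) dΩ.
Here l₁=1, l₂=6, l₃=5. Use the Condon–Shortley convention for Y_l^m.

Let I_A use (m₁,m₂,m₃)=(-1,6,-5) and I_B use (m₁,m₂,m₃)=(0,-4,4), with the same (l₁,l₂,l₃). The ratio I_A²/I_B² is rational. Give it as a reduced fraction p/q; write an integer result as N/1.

l's match ⇒ only the (l;m) 3-j factors differ between A and B.
A: triangle coeff Δ(1,6,5) = 1/858; Σ_t [2,2]: t=2:+1/7257600 = 1/7257600; (3j)²=1/13 [(1 6 5; -1 6 -5)], sign=+1
B: triangle coeff Δ(1,6,5) = 1/858; Σ_t [1,1]: t=1:−1/362880 = -1/362880; (3j)²=10/429 [(1 6 5; 0 -4 4)], sign=+1
I_A²/I_B² = (1/13)/(10/429) = 33/10

33/10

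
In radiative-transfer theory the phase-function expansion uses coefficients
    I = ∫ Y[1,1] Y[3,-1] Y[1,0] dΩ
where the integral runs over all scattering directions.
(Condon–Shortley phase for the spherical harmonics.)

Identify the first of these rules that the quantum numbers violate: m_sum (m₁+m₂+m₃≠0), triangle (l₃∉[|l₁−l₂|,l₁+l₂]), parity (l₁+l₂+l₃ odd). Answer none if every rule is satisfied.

triangle

Σmᵢ = 0  ✓
l₃∈[|l₁−l₂|,l₁+l₂]=[2,4], have l₃=1  ✗
Σlᵢ = 5 ⇒ odd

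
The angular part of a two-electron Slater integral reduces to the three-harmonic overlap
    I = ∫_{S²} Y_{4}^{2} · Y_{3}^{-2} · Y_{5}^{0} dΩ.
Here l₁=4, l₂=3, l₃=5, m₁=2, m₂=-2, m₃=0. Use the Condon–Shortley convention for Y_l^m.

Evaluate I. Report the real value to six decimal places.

-0.171327

Checks pass: Σm=0; 12 even; l₃=5∈[1,7].
(2·4+1)(2·3+1)(2·5+1) = 693
Δ: 2! 6! 4! / 13! → 1/180180
sum: t=0:+1/576 t=1:−1/144 t=2:+1/576 = -1/288
3j²(4 3 5; 0 0 0) = Δ·Π!·Σ² = 20/1001  (sign +1)
sum: t=0:+1/576 t=1:−1/2880 = 1/720
3j²(4 3 5; 2 -2 0) = Δ·Π!·Σ² = 80/3003  (sign -1)
combine: 4πI² = 693·20/1001·80/3003 = 4800/13013
take √, sign -1: I = -0.17132746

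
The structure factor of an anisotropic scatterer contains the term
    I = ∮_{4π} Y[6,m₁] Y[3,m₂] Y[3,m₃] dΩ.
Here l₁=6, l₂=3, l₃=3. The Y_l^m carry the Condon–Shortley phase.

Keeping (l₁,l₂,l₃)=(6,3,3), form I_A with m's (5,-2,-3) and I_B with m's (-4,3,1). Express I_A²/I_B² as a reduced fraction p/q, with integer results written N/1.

l's match ⇒ only the (l;m) 3-j factors differ between A and B.
A: triangle coeff Δ(6,3,3) = 1/12012; Σ_t [1,1]: t=1:−1/86400 = -1/86400; (3j)²=1/26 [(6 3 3; 5 -2 -3)], sign=-1
B: triangle coeff Δ(6,3,3) = 1/12012; Σ_t [6,6]: t=6:+1/34560 = 1/34560; (3j)²=5/286 [(6 3 3; -4 3 1)], sign=+1
I_A²/I_B² = (1/26)/(5/286) = 11/5

11/5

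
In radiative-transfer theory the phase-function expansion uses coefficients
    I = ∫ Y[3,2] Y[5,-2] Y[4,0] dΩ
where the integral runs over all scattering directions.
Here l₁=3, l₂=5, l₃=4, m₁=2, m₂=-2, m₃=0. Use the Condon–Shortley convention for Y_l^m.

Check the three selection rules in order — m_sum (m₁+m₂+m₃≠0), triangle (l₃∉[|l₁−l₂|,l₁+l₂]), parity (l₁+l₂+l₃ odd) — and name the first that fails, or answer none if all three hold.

none

Σmᵢ = 0  ✓
l₃∈[|l₁−l₂|,l₁+l₂]=[2,8], have l₃=4  ✓
Σlᵢ = 12 ⇒ even  ✓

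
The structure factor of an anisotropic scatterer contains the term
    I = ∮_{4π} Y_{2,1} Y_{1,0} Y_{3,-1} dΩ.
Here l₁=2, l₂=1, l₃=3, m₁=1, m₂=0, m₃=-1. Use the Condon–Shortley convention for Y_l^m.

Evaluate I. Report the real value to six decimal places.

Checks pass: Σm=0; 6 even; l₃=3∈[1,3].
(2·2+1)(2·1+1)(2·3+1) = 105
Δ: 0! 4! 2! / 7! → 1/105
sum: t=0:+1/4 = 1/4
3j²(2 1 3; 0 0 0) = Δ·Π!·Σ² = 3/35  (sign -1)
sum: t=0:+1/6 = 1/6
3j²(2 1 3; 1 0 -1) = Δ·Π!·Σ² = 8/105  (sign +1)
combine: 4πI² = 105·3/35·8/105 = 24/35
take √, sign -1: I = -0.23359668

-0.233597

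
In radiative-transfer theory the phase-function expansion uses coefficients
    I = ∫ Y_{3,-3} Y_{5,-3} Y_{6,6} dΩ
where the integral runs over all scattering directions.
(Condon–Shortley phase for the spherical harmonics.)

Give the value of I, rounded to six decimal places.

-0.119512

m-sum 0 ✓  L=14 even ✓  2≤6≤8 ✓
Π(2lᵢ+1) = 7×11×13 = 1001
triangle coeff Δ(3,5,6) = 1/675675
Σ_t [0,2]: t=0:+1/8640 t=1:−1/2304 t=2:+1/8640 = -7/34560
(3j)²=7/429 [(3 5 6; 0 0 0)], sign=-1
Σ_t [2,2]: t=2:+1/1935360 = 1/1935360
(3j)²=1/91 [(3 5 6; -3 -3 6)], sign=+1
⇒ 4πI² = 7/39
I = (-1)√(7/39/(4π)) = -0.11951207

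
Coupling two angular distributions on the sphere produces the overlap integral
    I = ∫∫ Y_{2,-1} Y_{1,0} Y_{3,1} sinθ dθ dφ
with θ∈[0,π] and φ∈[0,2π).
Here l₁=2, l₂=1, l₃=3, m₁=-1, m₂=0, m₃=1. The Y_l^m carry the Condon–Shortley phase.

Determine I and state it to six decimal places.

-0.233597

Checks pass: Σm=0; 6 even; l₃=3∈[1,3].
(2·2+1)(2·1+1)(2·3+1) = 105
Δ: 0! 4! 2! / 7! → 1/105
sum: t=0:+1/4 = 1/4
3j²(2 1 3; 0 0 0) = Δ·Π!·Σ² = 3/35  (sign -1)
sum: t=0:+1/6 = 1/6
3j²(2 1 3; -1 0 1) = Δ·Π!·Σ² = 8/105  (sign +1)
combine: 4πI² = 105·3/35·8/105 = 24/35
take √, sign -1: I = -0.23359668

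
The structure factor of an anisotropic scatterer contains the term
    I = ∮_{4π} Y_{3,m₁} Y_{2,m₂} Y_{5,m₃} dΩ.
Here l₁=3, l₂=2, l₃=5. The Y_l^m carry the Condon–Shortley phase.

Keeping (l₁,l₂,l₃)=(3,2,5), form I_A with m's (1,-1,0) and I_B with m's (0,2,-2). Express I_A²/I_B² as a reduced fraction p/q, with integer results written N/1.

10/7

l's match ⇒ only the (l;m) 3-j factors differ between A and B.
A: triangle coeff Δ(3,2,5) = 1/2310; Σ_t [0,0]: t=0:+1/288 = 1/288; (3j)²=5/231 [(3 2 5; 1 -1 0)], sign=-1
B: triangle coeff Δ(3,2,5) = 1/2310; Σ_t [0,0]: t=0:+1/864 = 1/864; (3j)²=1/66 [(3 2 5; 0 2 -2)], sign=-1
I_A²/I_B² = (5/231)/(1/66) = 10/7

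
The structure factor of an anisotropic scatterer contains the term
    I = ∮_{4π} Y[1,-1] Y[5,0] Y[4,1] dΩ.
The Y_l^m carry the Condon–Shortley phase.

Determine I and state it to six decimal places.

Checks pass: Σm=0; 10 even; l₃=4∈[4,6].
(2·1+1)(2·5+1)(2·4+1) = 297
Δ: 2! 0! 8! / 11! → 1/495
sum: t=1:−1/576 = -1/576
3j²(1 5 4; 0 0 0) = Δ·Π!·Σ² = 5/99  (sign -1)
sum: t=2:+1/1440 = 1/1440
3j²(1 5 4; -1 0 1) = Δ·Π!·Σ² = 2/99  (sign -1)
combine: 4πI² = 297·5/99·2/99 = 10/33
take √, sign +1: I = 0.15528807

0.155288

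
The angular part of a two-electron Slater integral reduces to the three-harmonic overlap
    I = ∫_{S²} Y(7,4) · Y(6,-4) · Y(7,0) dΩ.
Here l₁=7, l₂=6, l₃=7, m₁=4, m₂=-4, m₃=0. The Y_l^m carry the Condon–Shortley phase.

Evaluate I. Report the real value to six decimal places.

Rules hold: Σm=0, L=20 even, 1≤7≤13.
N = 15·13·15 = 2925
Δ = 6!·8!·6!/21! = 1/2444321880
Racah Σ t=0..6: t=0:+1/2612736000 t=1:−1/20736000 t=2:+1/1658880 t=3:−1/746496 t=4:+1/1658880 t=5:−1/20736000 t=6:+1/2612736000 = -1/4354560
⇒ 3j(7 6 7; 0 0 0)² = 1000/138567, sgn +1
Racah Σ t=0..2: t=0:+1/24883200 t=1:−1/20736000 t=2:+1/174182400 = -1/435456000
⇒ 3j(7 6 7; 4 -4 0)² = 2/20995, sgn +1
4πI² = N·(3j₀)²·(3jₘ)² = 30000/14919047
I = +1·√(0.00201085/4π) = 0.01264984

0.012650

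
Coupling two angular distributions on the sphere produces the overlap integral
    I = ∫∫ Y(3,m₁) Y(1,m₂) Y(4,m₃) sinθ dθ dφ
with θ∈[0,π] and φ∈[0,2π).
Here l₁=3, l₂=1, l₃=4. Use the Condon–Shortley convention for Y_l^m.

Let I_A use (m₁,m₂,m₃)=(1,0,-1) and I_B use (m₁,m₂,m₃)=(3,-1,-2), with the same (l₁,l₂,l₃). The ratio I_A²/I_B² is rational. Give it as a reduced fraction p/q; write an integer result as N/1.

15/1

Same 3,1,4: normalisation and zero-m 3j drop out of the ratio.
A: Δ: 0! 6! 2! / 9! → 1/252; sum: t=0:+1/48 = 1/48; 3j²(3 1 4; 1 0 -1) = Δ·Π!·Σ² = 5/84  (sign -1)
B: Δ: 0! 6! 2! / 9! → 1/252; sum: t=0:+1/1440 = 1/1440; 3j²(3 1 4; 3 -1 -2) = Δ·Π!·Σ² = 1/252  (sign +1)
I_A²/I_B² = (5/84)/(1/252) = 15/1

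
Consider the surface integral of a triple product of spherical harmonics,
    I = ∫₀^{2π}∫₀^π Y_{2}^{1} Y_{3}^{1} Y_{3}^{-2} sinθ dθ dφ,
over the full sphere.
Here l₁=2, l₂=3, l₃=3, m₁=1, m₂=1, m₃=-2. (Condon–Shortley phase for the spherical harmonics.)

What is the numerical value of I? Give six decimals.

m-sum 0 ✓  L=8 even ✓  1≤3≤5 ✓
Π(2lᵢ+1) = 5×7×7 = 245
triangle coeff Δ(2,3,3) = 1/3780
Σ_t [0,2]: t=0:+1/24 t=1:−1/4 t=2:+1/24 = -1/6
(3j)²=4/105 [(2 3 3; 0 0 0)], sign=+1
Σ_t [0,1]: t=0:+1/48 t=1:−1/12 = -1/16
(3j)²=1/28 [(2 3 3; 1 1 -2)], sign=+1
⇒ 4πI² = 1/3
I = (+1)√(1/3/(4π)) = 0.16286750

0.162868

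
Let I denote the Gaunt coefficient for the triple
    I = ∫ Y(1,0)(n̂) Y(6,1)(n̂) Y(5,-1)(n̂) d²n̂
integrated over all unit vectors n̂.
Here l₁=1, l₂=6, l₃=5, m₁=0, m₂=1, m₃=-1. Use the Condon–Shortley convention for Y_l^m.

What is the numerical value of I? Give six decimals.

-0.241725

Checks pass: Σm=0; 12 even; l₃=5∈[5,7].
(2·1+1)(2·6+1)(2·5+1) = 429
Δ: 2! 0! 10! / 13! → 1/858
sum: t=1:−1/14400 = -1/14400
3j²(1 6 5; 0 0 0) = Δ·Π!·Σ² = 6/143  (sign +1)
sum: t=1:−1/17280 = -1/17280
3j²(1 6 5; 0 1 -1) = Δ·Π!·Σ² = 35/858  (sign -1)
combine: 4πI² = 429·6/143·35/858 = 105/143
take √, sign -1: I = -0.24172507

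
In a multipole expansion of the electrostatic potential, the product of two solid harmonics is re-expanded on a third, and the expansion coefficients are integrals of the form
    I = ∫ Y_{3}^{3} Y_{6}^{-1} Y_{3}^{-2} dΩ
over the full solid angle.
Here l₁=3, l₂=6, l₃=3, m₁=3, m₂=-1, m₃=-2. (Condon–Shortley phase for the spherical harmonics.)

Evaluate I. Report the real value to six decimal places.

Rules hold: Σm=0, L=12 even, 3≤3≤9.
N = 7·13·7 = 637
Δ = 6!·0!·6!/13! = 1/12012
Racah Σ t=3..3: t=3:−1/1296 = -1/1296
⇒ 3j(3 6 3; 0 0 0)² = 100/3003, sgn +1
Racah Σ t=0..0: t=0:+1/86400 = 1/86400
⇒ 3j(3 6 3; 3 -1 -2)² = 1/1716, sgn -1
4πI² = N·(3j₀)²·(3jₘ)² = 175/14157
I = -1·√(0.0123614/4π) = -0.03136379

-0.031364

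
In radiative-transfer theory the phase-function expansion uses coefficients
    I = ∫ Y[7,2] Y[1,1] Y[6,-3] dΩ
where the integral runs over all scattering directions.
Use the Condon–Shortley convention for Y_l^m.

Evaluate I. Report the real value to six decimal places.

Rules hold: Σm=0, L=14 even, 6≤6≤8.
N = 15·3·13 = 585
Δ = 2!·12!·0!/15! = 1/1365
Racah Σ t=1..1: t=1:−1/518400 = -1/518400
⇒ 3j(7 1 6; 0 0 0)² = 7/195, sgn -1
Racah Σ t=2..2: t=2:+1/4354560 = 1/4354560
⇒ 3j(7 1 6; 2 1 -3)² = 2/273, sgn -1
4πI² = N·(3j₀)²·(3jₘ)² = 2/13
I = +1·√(0.153846/4π) = 0.11064668

0.110647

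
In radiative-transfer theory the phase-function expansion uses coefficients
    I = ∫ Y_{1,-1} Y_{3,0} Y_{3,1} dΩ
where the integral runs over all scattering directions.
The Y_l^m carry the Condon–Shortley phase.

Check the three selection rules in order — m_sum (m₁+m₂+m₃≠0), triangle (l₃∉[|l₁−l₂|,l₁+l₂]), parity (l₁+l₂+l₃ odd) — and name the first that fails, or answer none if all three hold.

parity

m₁+m₂+m₃ = -1 + 0 + 1 = 0  ✓
triangle: |1−3|=2 ≤ l₃=3 ≤ 1+3=4  ✓
parity: l₁+l₂+l₃ = 7 is odd  ✗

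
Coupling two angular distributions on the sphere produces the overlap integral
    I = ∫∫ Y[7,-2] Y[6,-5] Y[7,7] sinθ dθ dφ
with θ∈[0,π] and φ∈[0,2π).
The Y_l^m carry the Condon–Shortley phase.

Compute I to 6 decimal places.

m-sum 0 ✓  L=20 even ✓  1≤7≤13 ✓
Π(2lᵢ+1) = 15×13×15 = 2925
triangle coeff Δ(7,6,7) = 1/2444321880
Σ_t [0,6]: t=0:+1/2612736000 t=1:−1/20736000 t=2:+1/1658880 t=3:−1/746496 t=4:+1/1658880 t=5:−1/20736000 t=6:+1/2612736000 = -1/4354560
(3j)²=1000/138567 [(7 6 7; 0 0 0)], sign=+1
Σ_t [1,1]: t=1:−1/3483648000 = -1/3483648000
(3j)²=33/6460 [(7 6 7; -2 -5 7)], sign=-1
⇒ 4πI² = 11250/104329
I = (-1)√(11250/104329/(4π)) = -0.09263366

-0.092634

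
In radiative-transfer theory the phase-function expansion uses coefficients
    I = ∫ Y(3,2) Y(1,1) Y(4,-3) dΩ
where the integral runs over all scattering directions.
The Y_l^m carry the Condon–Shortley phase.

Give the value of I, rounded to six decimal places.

-0.282095

Checks pass: Σm=0; 8 even; l₃=4∈[2,4].
(2·3+1)(2·1+1)(2·4+1) = 189
Δ: 0! 6! 2! / 9! → 1/252
sum: t=0:+1/36 = 1/36
3j²(3 1 4; 0 0 0) = Δ·Π!·Σ² = 4/63  (sign +1)
sum: t=0:+1/240 = 1/240
3j²(3 1 4; 2 1 -3) = Δ·Π!·Σ² = 1/12  (sign -1)
combine: 4πI² = 189·4/63·1/12 = 1/1
take √, sign -1: I = -0.28209479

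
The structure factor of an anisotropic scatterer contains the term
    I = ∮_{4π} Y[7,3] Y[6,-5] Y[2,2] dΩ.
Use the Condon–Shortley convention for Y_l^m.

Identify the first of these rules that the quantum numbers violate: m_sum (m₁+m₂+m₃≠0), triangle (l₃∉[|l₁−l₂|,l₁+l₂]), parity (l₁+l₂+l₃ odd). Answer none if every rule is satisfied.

parity

m₁+m₂+m₃ = 3 − 5 + 2 = 0  ✓
triangle: |7−6|=1 ≤ l₃=2 ≤ 7+6=13  ✓
parity: l₁+l₂+l₃ = 15 is odd  ✗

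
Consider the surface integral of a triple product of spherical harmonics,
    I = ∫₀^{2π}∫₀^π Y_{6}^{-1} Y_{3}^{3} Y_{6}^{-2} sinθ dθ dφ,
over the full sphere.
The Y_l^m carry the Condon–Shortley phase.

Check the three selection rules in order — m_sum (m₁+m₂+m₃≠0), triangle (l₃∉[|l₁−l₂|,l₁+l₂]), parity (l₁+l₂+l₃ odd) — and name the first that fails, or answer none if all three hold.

parity

azimuthal sum: -1 + 3 − 2 = 0  ✓
3 ≤ 6 ≤ 9 (triangle on l)  ✓
L = 6 + 3 + 6 = 15 (odd)  ✗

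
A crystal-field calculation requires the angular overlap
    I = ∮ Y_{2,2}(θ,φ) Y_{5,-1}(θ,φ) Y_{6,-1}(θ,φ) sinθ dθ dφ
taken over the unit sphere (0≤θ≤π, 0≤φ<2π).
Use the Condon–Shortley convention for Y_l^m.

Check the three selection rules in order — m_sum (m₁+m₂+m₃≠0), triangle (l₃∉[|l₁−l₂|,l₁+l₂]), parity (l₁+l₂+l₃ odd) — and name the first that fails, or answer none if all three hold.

parity

azimuthal sum: 2 − 1 − 1 = 0  ✓
3 ≤ 6 ≤ 7 (triangle on l)  ✓
L = 2 + 5 + 6 = 13 (odd)  ✗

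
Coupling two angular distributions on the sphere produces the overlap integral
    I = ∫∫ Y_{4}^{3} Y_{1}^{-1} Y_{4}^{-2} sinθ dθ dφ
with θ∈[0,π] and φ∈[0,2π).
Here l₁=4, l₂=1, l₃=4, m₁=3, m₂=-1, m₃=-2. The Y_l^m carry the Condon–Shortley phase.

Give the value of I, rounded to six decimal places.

0.000000

L=9 odd ⇒ parity kills the (l;000) factor ⇒ I = 0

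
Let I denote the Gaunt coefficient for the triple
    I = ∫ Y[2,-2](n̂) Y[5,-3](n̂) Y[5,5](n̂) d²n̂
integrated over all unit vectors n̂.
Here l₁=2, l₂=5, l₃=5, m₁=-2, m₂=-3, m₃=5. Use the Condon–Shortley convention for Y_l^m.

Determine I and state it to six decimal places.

m-sum 0 ✓  L=12 even ✓  3≤5≤7 ✓
Π(2lᵢ+1) = 5×11×11 = 605
triangle coeff Δ(2,5,5) = 1/38610
Σ_t [0,2]: t=0:+1/2880 t=1:−1/576 t=2:+1/2880 = -1/960
(3j)²=10/429 [(2 5 5; 0 0 0)], sign=+1
Σ_t [2,2]: t=2:+1/161280 = 1/161280
(3j)²=1/143 [(2 5 5; -2 -3 5)], sign=+1
⇒ 4πI² = 50/507
I = (+1)√(50/507/(4π)) = 0.08858824

0.088588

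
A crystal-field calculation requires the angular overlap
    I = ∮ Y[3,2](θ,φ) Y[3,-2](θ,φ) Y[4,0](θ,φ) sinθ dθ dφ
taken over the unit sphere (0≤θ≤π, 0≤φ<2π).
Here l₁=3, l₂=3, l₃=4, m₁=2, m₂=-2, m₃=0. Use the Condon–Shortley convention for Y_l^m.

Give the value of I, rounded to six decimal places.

-0.179515

m-sum 0 ✓  L=10 even ✓  0≤4≤6 ✓
Π(2lᵢ+1) = 7×7×9 = 441
triangle coeff Δ(3,3,4) = 1/34650
Σ_t [0,2]: t=0:+1/72 t=1:−1/16 t=2:+1/72 = -5/144
(3j)²=2/77 [(3 3 4; 0 0 0)], sign=-1
Σ_t [0,1]: t=0:+1/72 t=1:−1/576 = 7/576
(3j)²=7/198 [(3 3 4; 2 -2 0)], sign=+1
⇒ 4πI² = 49/121
I = (-1)√(49/121/(4π)) = -0.17951487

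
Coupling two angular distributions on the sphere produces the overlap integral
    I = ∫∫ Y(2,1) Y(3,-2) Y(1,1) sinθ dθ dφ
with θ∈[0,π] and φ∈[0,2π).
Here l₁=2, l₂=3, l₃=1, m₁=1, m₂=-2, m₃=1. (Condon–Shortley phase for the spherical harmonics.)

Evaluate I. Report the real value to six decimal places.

m-sum 0 ✓  L=6 even ✓  1≤1≤5 ✓
Π(2lᵢ+1) = 5×7×3 = 105
triangle coeff Δ(2,3,1) = 1/105
Σ_t [2,2]: t=2:+1/4 = 1/4
(3j)²=3/35 [(2 3 1; 0 0 0)], sign=-1
Σ_t [1,1]: t=1:−1/12 = -1/12
(3j)²=2/21 [(2 3 1; 1 -2 1)], sign=-1
⇒ 4πI² = 6/7
I = (+1)√(6/7/(4π)) = 0.26116903

0.261169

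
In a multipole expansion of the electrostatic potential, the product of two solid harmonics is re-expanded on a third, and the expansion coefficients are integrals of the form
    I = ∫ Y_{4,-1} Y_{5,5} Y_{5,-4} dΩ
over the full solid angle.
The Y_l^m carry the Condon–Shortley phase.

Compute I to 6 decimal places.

Checks pass: Σm=0; 14 even; l₃=5∈[1,9].
(2·4+1)(2·5+1)(2·5+1) = 1089
Δ: 4! 4! 6! / 15! → 1/3153150
sum: t=0:+1/69120 t=1:−1/1728 t=2:+1/576 t=3:−1/1728 t=4:+1/69120 = 7/11520
3j²(4 5 5; 0 0 0) = Δ·Π!·Σ² = 2/143  (sign -1)
sum: t=4:+1/103680 = 1/103680
3j²(4 5 5; -1 5 -4) = Δ·Π!·Σ² = 4/143  (sign -1)
combine: 4πI² = 1089·2/143·4/143 = 72/169
take √, sign +1: I = 0.18412721

0.184127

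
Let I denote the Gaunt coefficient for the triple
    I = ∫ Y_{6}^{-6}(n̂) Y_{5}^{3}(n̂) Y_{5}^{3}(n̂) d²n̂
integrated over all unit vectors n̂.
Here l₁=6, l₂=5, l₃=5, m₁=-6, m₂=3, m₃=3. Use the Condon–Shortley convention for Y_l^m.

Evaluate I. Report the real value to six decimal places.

0.186530

Checks pass: Σm=0; 16 even; l₃=5∈[1,11].
(2·6+1)(2·5+1)(2·5+1) = 1573
Δ: 6! 6! 4! / 17! → 1/28588560
sum: t=1:−1/345600 t=2:+1/13824 t=3:−1/5184 t=4:+1/13824 t=5:−1/345600 = -7/129600
3j²(6 5 5; 0 0 0) = Δ·Π!·Σ² = 80/7293  (sign +1)
sum: t=6:+1/2073600 = 1/2073600
3j²(6 5 5; -6 3 3) = Δ·Π!·Σ² = 28/1105  (sign +1)
combine: 4πI² = 1573·80/7293·28/1105 = 4928/11271
take √, sign +1: I = 0.18653022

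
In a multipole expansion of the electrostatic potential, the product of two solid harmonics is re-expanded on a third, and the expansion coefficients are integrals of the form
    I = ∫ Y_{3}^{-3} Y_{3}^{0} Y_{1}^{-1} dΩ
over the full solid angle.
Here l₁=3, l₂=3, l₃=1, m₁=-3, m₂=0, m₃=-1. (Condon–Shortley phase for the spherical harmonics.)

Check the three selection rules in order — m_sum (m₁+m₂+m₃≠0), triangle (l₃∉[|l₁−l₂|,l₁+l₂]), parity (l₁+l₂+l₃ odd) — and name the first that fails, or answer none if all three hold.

m_sum

azimuthal sum: -3 + 0 − 1 = -4  ✗
0 ≤ 1 ≤ 6 (triangle on l)
L = 3 + 3 + 1 = 7 (odd)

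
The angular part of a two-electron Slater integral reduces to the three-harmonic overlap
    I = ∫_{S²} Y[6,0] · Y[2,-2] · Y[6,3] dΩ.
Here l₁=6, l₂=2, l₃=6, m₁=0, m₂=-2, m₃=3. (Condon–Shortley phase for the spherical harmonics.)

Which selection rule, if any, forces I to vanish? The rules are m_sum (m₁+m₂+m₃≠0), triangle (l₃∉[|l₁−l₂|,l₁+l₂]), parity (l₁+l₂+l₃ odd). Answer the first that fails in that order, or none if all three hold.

azimuthal sum: 0 − 2 + 3 = 1  ✗
4 ≤ 6 ≤ 8 (triangle on l)
L = 6 + 2 + 6 = 14 (even)

m_sum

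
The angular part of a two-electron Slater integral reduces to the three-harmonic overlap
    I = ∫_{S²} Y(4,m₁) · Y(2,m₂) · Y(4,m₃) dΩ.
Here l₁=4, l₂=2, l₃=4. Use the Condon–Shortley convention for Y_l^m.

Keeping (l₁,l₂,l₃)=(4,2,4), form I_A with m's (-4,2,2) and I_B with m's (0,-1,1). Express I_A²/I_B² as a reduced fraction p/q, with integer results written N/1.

l's match ⇒ only the (l;m) 3-j factors differ between A and B.
A: triangle coeff Δ(4,2,4) = 1/13860; Σ_t [2,2]: t=2:+1/2880 = 1/2880; (3j)²=2/165 [(4 2 4; -4 2 2)], sign=+1
B: triangle coeff Δ(4,2,4) = 1/13860; Σ_t [0,1]: t=0:+1/96 t=1:−1/72 = -1/288; (3j)²=1/462 [(4 2 4; 0 -1 1)], sign=+1
I_A²/I_B² = (2/165)/(1/462) = 28/5

28/5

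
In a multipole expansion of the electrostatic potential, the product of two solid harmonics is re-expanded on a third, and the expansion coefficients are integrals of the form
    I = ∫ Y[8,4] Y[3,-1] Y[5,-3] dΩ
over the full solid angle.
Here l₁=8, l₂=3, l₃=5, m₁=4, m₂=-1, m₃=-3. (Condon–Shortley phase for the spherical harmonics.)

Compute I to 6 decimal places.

Rules hold: Σm=0, L=16 even, 5≤5≤11.
N = 17·7·11 = 1309
Δ = 6!·10!·0!/17! = 1/136136
Racah Σ t=3..3: t=3:−1/518400 = -1/518400
⇒ 3j(8 3 5; 0 0 0)² = 56/2431, sgn +1
Racah Σ t=2..2: t=2:+1/3870720 = 1/3870720
⇒ 3j(8 3 5; 4 -1 -3)² = 135/6188, sgn +1
4πI² = N·(3j₀)²·(3jₘ)² = 1890/2873
I = +1·√(0.657849/4π) = 0.22880113

0.228801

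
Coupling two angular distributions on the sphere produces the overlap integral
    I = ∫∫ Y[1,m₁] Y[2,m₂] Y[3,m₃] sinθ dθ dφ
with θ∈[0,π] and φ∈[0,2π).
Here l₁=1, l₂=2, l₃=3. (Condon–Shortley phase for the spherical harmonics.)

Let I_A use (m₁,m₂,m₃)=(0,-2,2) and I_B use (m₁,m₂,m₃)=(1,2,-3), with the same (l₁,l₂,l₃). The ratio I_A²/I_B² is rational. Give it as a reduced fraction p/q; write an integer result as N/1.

Shared (l₁,l₂,l₃)=(1,2,3): N and (l;000)² cancel in I_A²/I_B².
A: Δ = 0!·2!·4!/7! = 1/105; Racah Σ t=0..0: t=0:+1/24 = 1/24; ⇒ 3j(1 2 3; 0 -2 2)² = 1/21, sgn -1
B: Δ = 0!·2!·4!/7! = 1/105; Racah Σ t=0..0: t=0:+1/48 = 1/48; ⇒ 3j(1 2 3; 1 2 -3)² = 1/7, sgn +1
I_A²/I_B² = (1/21)/(1/7) = 1/3

1/3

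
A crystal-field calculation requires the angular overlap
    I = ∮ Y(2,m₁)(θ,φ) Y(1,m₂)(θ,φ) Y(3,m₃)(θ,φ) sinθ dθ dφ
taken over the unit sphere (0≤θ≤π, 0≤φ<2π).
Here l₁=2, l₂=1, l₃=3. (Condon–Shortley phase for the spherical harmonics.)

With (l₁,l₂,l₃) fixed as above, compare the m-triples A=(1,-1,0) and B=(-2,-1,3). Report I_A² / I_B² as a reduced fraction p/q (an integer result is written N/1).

l's match ⇒ only the (l;m) 3-j factors differ between A and B.
A: triangle coeff Δ(2,1,3) = 1/105; Σ_t [0,0]: t=0:+1/12 = 1/12; (3j)²=1/35 [(2 1 3; 1 -1 0)], sign=-1
B: triangle coeff Δ(2,1,3) = 1/105; Σ_t [0,0]: t=0:+1/48 = 1/48; (3j)²=1/7 [(2 1 3; -2 -1 3)], sign=+1
I_A²/I_B² = (1/35)/(1/7) = 1/5

1/5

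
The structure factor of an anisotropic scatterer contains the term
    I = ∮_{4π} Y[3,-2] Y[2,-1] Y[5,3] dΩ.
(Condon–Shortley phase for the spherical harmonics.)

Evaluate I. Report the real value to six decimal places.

-0.253584

m-sum 0 ✓  L=10 even ✓  1≤5≤5 ✓
Π(2lᵢ+1) = 7×5×11 = 385
triangle coeff Δ(3,2,5) = 1/2310
Σ_t [0,0]: t=0:+1/144 = 1/144
(3j)²=10/231 [(3 2 5; 0 0 0)], sign=-1
Σ_t [0,0]: t=0:+1/720 = 1/720
(3j)²=8/165 [(3 2 5; -2 -1 3)], sign=+1
⇒ 4πI² = 80/99
I = (-1)√(80/99/(4π)) = -0.25358436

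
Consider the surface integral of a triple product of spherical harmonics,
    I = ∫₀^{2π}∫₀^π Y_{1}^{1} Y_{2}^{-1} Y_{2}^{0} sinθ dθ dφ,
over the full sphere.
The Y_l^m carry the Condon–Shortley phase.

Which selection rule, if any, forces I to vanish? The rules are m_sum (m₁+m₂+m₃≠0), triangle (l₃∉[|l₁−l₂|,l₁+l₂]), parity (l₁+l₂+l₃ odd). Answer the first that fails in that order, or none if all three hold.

azimuthal sum: 1 − 1 + 0 = 0  ✓
1 ≤ 2 ≤ 3 (triangle on l)  ✓
L = 1 + 2 + 2 = 5 (odd)  ✗

parity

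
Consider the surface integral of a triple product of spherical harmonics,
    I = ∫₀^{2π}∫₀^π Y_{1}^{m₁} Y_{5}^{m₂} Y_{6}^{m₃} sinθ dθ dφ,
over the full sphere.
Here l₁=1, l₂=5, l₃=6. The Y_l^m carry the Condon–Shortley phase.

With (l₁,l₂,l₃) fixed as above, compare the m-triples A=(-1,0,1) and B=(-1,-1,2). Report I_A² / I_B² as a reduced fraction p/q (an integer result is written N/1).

l's match ⇒ only the (l;m) 3-j factors differ between A and B.
A: triangle coeff Δ(1,5,6) = 1/858; Σ_t [0,0]: t=0:+1/28800 = 1/28800; (3j)²=7/286 [(1 5 6; -1 0 1)], sign=-1
B: triangle coeff Δ(1,5,6) = 1/858; Σ_t [0,0]: t=0:+1/34560 = 1/34560; (3j)²=14/429 [(1 5 6; -1 -1 2)], sign=+1
I_A²/I_B² = (7/286)/(14/429) = 3/4

3/4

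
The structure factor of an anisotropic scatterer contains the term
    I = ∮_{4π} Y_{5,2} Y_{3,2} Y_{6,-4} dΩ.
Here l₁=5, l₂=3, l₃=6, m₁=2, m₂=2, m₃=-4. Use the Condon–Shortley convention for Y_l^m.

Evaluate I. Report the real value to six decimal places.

Rules hold: Σm=0, L=14 even, 2≤6≤8.
N = 11·7·13 = 1001
Δ = 2!·8!·4!/15! = 1/675675
Racah Σ t=0..2: t=0:+1/8640 t=1:−1/2304 t=2:+1/8640 = -7/34560
⇒ 3j(5 3 6; 0 0 0)² = 7/429, sgn -1
Racah Σ t=1..2: t=1:−1/34560 t=2:+1/60480 = -1/80640
⇒ 3j(5 3 6; 2 2 -4)² = 6/1001, sgn -1
4πI² = N·(3j₀)²·(3jₘ)² = 14/143
I = +1·√(0.0979021/4π) = 0.08826552

0.088266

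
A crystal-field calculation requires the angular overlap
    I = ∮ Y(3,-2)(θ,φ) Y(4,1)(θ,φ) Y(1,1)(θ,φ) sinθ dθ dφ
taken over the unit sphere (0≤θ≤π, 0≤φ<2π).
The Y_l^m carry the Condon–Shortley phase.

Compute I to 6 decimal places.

m-sum 0 ✓  L=8 even ✓  1≤1≤7 ✓
Π(2lᵢ+1) = 7×9×3 = 189
triangle coeff Δ(3,4,1) = 1/252
Σ_t [3,3]: t=3:−1/36 = -1/36
(3j)²=4/63 [(3 4 1; 0 0 0)], sign=+1
Σ_t [5,5]: t=5:−1/240 = -1/240
(3j)²=1/84 [(3 4 1; -2 1 1)], sign=-1
⇒ 4πI² = 1/7
I = (-1)√(1/7/(4π)) = -0.10662181

-0.106622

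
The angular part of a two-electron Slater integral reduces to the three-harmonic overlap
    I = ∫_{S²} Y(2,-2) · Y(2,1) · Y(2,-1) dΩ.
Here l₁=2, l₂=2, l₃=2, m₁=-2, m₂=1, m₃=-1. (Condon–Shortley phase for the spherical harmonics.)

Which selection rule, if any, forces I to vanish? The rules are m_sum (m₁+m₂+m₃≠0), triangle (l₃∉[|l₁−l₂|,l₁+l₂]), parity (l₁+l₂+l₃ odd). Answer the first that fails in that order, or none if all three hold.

Σmᵢ = -2  ✗
l₃∈[|l₁−l₂|,l₁+l₂]=[0,4], have l₃=2
Σlᵢ = 6 ⇒ even

m_sum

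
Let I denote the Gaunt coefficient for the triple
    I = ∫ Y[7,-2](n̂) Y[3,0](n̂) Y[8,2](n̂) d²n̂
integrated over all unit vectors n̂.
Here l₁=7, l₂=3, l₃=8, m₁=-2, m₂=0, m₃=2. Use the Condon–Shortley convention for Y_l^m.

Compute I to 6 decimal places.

0.094539

m-sum 0 ✓  L=18 even ✓  4≤8≤10 ✓
Π(2lᵢ+1) = 15×7×17 = 1785
triangle coeff Δ(7,3,8) = 1/5290740
Σ_t [0,2]: t=0:+1/7257600 t=1:−1/2073600 t=2:+1/7257600 = -1/4838400
(3j)²=252/20995 [(7 3 8; 0 0 0)], sign=-1
Σ_t [0,2]: t=0:+1/26127360 t=1:−1/3870720 t=2:+1/7257600 = -43/522547200
(3j)²=1849/352716 [(7 3 8; -2 0 2)], sign=-1
⇒ 4πI² = 116487/1037153
I = (+1)√(116487/1037153/(4π)) = 0.09453930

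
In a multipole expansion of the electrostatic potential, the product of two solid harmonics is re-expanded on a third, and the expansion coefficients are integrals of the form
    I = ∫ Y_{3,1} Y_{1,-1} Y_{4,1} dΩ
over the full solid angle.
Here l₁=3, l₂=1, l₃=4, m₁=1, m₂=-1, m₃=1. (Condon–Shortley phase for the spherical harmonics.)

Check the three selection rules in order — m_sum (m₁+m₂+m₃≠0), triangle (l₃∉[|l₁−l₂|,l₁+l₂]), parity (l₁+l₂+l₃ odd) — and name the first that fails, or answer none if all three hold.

m₁+m₂+m₃ = 1 − 1 + 1 = 1  ✗
triangle: |3−1|=2 ≤ l₃=4 ≤ 3+1=4
parity: l₁+l₂+l₃ = 8 is even

m_sum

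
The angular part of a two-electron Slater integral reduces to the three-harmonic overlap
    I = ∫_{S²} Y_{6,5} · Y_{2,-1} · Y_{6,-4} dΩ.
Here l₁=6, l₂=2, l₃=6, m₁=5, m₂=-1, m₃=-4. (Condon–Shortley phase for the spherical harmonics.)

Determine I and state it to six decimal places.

-0.197649

m-sum 0 ✓  L=14 even ✓  4≤6≤8 ✓
Π(2lᵢ+1) = 13×5×13 = 845
triangle coeff Δ(6,2,6) = 1/90090
Σ_t [0,2]: t=0:+1/69120 t=1:−1/14400 t=2:+1/69120 = -7/172800
(3j)²=14/715 [(6 2 6; 0 0 0)], sign=-1
Σ_t [0,1]: t=0:+1/725760 t=1:−1/7257600 = 1/806400
(3j)²=27/910 [(6 2 6; 5 -1 -4)], sign=+1
⇒ 4πI² = 27/55
I = (-1)√(27/55/(4π)) = -0.19764945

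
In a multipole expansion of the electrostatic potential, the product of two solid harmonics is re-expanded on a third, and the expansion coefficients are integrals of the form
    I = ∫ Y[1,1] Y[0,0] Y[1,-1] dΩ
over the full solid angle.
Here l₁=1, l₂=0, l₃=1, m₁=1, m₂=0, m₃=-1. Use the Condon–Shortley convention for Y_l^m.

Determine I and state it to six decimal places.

-0.282095

Rules hold: Σm=0, L=2 even, 1≤1≤1.
N = 3·1·3 = 9
Δ = 0!·2!·0!/3! = 1/3
Racah Σ t=0..0: t=0:+1/1 = 1/1
⇒ 3j(1 0 1; 0 0 0)² = 1/3, sgn -1
Racah Σ t=0..0: t=0:+1/2 = 1/2
⇒ 3j(1 0 1; 1 0 -1)² = 1/3, sgn +1
4πI² = N·(3j₀)²·(3jₘ)² = 1/1
I = -1·√(1/4π) = -0.28209479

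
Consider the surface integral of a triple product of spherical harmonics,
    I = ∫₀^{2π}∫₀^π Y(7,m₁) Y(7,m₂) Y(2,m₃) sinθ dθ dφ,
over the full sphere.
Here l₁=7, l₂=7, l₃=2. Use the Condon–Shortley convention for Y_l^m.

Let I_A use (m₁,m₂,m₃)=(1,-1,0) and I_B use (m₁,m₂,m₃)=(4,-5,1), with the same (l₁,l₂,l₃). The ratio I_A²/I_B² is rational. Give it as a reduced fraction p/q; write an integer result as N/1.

2809/4374

Shared (l₁,l₂,l₃)=(7,7,2): N and (l;000)² cancel in I_A²/I_B².
A: Δ = 12!·2!·2!/17! = 1/185640; Racah Σ t=4..6: t=4:+1/3870720 t=5:−1/604800 t=6:+1/2073600 = -53/58060800; ⇒ 3j(7 7 2; 1 -1 0)² = 2809/185640, sgn -1
B: Δ = 12!·2!·2!/17! = 1/185640; Racah Σ t=1..2: t=1:−1/79833600 t=2:+1/14515200 = 1/17740800; ⇒ 3j(7 7 2; 4 -5 1)² = 729/30940, sgn -1
I_A²/I_B² = (2809/185640)/(729/30940) = 2809/4374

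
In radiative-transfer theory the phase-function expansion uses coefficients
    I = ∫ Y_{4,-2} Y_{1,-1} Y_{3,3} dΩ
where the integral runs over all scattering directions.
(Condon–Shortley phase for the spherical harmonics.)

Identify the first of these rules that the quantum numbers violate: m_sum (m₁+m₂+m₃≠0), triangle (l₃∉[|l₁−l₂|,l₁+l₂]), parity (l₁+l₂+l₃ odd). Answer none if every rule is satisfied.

none

azimuthal sum: -2 − 1 + 3 = 0  ✓
3 ≤ 3 ≤ 5 (triangle on l)  ✓
L = 4 + 1 + 3 = 8 (even)  ✓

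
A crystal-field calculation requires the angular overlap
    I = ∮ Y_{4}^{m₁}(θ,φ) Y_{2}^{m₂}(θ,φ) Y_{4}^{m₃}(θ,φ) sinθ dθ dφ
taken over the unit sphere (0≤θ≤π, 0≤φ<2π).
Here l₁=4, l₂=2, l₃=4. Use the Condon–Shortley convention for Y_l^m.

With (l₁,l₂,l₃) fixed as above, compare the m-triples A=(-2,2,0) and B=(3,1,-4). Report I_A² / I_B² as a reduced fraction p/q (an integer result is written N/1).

Same 4,2,4: normalisation and zero-m 3j drop out of the ratio.
A: Δ: 2! 6! 2! / 11! → 1/13860; sum: t=2:+1/192 = 1/192; 3j²(4 2 4; -2 2 0) = Δ·Π!·Σ² = 3/77  (sign +1)
B: Δ: 2! 6! 2! / 11! → 1/13860; sum: t=1:−1/1440 = -1/1440; 3j²(4 2 4; 3 1 -4) = Δ·Π!·Σ² = 7/165  (sign -1)
I_A²/I_B² = (3/77)/(7/165) = 45/49

45/49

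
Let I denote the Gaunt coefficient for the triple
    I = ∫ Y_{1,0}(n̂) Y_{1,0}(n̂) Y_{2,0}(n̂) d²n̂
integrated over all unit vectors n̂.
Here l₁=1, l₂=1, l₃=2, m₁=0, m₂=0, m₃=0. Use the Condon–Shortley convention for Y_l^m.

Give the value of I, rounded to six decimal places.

0.252313

Checks pass: Σm=0; 4 even; l₃=2∈[0,2].
(2·1+1)(2·1+1)(2·2+1) = 45
Δ: 0! 2! 2! / 5! → 1/30
sum: t=0:+1/1 = 1/1
3j²(1 1 2; 0 0 0) = Δ·Π!·Σ² = 2/15  (sign +1)
(m-triple is (0,0,0) — same symbol as above.)
combine: 4πI² = 45·2/15·2/15 = 4/5
take √, sign +1: I = 0.25231325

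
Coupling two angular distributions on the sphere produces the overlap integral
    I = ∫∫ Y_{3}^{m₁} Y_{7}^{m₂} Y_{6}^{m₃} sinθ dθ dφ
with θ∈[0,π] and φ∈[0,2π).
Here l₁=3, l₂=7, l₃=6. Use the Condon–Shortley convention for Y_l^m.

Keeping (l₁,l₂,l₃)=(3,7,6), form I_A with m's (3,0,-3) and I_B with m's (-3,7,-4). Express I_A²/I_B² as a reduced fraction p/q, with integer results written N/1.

Same 3,7,6: normalisation and zero-m 3j drop out of the ratio.
A: Δ: 4! 2! 10! / 17! → 1/2042040; sum: t=0:+1/1451520 = 1/1451520; 3j²(3 7 6; 3 0 -3) = Δ·Π!·Σ² = 45/4862  (sign -1)
B: Δ: 4! 2! 10! / 17! → 1/2042040; sum: t=4:+1/174182400 = 1/174182400; 3j²(3 7 6; -3 7 -4) = Δ·Π!·Σ² = 1/136  (sign +1)
I_A²/I_B² = (45/4862)/(1/136) = 180/143

180/143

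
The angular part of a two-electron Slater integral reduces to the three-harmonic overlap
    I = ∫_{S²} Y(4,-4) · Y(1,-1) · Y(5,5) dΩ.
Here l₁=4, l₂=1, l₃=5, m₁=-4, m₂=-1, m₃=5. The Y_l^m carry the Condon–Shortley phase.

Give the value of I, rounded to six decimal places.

-0.329416

m-sum 0 ✓  L=10 even ✓  3≤5≤5 ✓
Π(2lᵢ+1) = 9×3×11 = 297
triangle coeff Δ(4,1,5) = 1/495
Σ_t [0,0]: t=0:+1/576 = 1/576
(3j)²=5/99 [(4 1 5; 0 0 0)], sign=-1
Σ_t [0,0]: t=0:+1/80640 = 1/80640
(3j)²=1/11 [(4 1 5; -4 -1 5)], sign=+1
⇒ 4πI² = 15/11
I = (-1)√(15/11/(4π)) = -0.32941575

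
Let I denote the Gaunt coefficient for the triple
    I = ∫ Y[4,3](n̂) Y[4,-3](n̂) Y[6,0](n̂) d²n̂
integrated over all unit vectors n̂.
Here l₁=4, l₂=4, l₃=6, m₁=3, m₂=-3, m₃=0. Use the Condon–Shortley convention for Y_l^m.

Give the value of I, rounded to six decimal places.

Rules hold: Σm=0, L=14 even, 0≤6≤8.
N = 9·9·13 = 1053
Δ = 2!·6!·6!/15! = 1/1261260
Racah Σ t=0..2: t=0:+1/4608 t=1:−1/1296 t=2:+1/4608 = -7/20736
⇒ 3j(4 4 6; 0 0 0)² = 20/1287, sgn -1
Racah Σ t=0..1: t=0:+1/28800 t=1:−1/518400 = 17/518400
⇒ 3j(4 4 6; 3 -3 0)² = 289/25740, sgn +1
4πI² = N·(3j₀)²·(3jₘ)² = 289/1573
I = -1·√(0.183725/4π) = -0.12091485

-0.120915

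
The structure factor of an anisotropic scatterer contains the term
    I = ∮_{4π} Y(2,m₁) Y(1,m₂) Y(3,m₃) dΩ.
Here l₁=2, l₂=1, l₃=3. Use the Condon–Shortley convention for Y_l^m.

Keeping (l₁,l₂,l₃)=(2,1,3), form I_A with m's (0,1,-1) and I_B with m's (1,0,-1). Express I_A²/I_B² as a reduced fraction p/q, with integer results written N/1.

3/4

Same 2,1,3: normalisation and zero-m 3j drop out of the ratio.
A: Δ: 0! 4! 2! / 7! → 1/105; sum: t=0:+1/8 = 1/8; 3j²(2 1 3; 0 1 -1) = Δ·Π!·Σ² = 2/35  (sign +1)
B: Δ: 0! 4! 2! / 7! → 1/105; sum: t=0:+1/6 = 1/6; 3j²(2 1 3; 1 0 -1) = Δ·Π!·Σ² = 8/105  (sign +1)
I_A²/I_B² = (2/35)/(8/105) = 3/4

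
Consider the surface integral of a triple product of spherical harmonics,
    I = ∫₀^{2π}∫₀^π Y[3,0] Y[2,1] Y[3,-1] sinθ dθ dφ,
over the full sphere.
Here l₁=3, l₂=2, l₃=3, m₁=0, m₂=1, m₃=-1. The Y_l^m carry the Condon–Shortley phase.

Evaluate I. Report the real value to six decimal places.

-0.059471

Checks pass: Σm=0; 8 even; l₃=3∈[1,5].
(2·3+1)(2·2+1)(2·3+1) = 245
Δ: 2! 4! 2! / 9! → 1/3780
sum: t=0:+1/24 t=1:−1/4 t=2:+1/24 = -1/6
3j²(3 2 3; 0 0 0) = Δ·Π!·Σ² = 4/105  (sign +1)
sum: t=1:−1/8 t=2:+1/12 = -1/24
3j²(3 2 3; 0 1 -1) = Δ·Π!·Σ² = 1/210  (sign -1)
combine: 4πI² = 245·4/105·1/210 = 2/45
take √, sign -1: I = -0.05947080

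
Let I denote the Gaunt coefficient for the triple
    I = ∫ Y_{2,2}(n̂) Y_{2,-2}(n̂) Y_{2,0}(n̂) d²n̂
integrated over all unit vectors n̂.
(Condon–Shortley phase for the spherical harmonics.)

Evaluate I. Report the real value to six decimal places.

-0.180224

m-sum 0 ✓  L=6 even ✓  0≤2≤4 ✓
Π(2lᵢ+1) = 5×5×5 = 125
triangle coeff Δ(2,2,2) = 1/630
Σ_t [0,2]: t=0:+1/8 t=1:−1/1 t=2:+1/8 = -3/4
(3j)²=2/35 [(2 2 2; 0 0 0)], sign=-1
Σ_t [0,0]: t=0:+1/8 = 1/8
(3j)²=2/35 [(2 2 2; 2 -2 0)], sign=+1
⇒ 4πI² = 20/49
I = (-1)√(20/49/(4π)) = -0.18022375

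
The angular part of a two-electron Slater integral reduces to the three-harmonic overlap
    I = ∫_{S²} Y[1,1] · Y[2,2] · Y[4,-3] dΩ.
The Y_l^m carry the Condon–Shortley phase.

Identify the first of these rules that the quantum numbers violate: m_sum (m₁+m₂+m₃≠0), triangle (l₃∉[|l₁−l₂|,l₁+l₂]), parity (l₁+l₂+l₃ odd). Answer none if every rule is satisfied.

m₁+m₂+m₃ = 1 + 2 − 3 = 0  ✓
triangle: |1−2|=1 ≤ l₃=4 ≤ 1+2=3  ✗
parity: l₁+l₂+l₃ = 7 is odd

triangle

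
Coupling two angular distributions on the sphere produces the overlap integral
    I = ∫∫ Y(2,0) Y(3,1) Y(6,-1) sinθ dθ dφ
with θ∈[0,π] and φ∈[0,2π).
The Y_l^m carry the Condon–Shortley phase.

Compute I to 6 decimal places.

l₃=6 ∉ [1,5] — triangle fails ⇒ I = 0

0.000000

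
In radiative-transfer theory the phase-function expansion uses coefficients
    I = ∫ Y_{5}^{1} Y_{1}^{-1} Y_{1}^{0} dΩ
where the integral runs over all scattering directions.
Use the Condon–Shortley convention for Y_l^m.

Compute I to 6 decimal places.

|5−1|≤1≤5+1 violated ⇒ I = 0

0.000000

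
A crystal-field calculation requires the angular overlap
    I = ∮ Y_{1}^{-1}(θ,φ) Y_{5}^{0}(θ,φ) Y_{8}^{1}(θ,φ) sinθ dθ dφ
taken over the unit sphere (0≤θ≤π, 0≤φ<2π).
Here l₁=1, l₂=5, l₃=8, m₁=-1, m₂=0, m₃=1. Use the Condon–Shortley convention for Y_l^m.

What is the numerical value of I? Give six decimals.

0.000000

|1−5|≤8≤1+5 violated ⇒ I = 0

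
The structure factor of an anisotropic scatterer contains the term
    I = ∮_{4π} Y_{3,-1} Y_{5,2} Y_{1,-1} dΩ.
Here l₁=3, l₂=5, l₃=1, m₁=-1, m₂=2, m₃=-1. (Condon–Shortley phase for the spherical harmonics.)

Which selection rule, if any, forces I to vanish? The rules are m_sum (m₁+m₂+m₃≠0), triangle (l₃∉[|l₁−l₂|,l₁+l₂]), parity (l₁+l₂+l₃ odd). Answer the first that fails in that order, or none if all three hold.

triangle

Σmᵢ = 0  ✓
l₃∈[|l₁−l₂|,l₁+l₂]=[2,8], have l₃=1  ✗
Σlᵢ = 9 ⇒ odd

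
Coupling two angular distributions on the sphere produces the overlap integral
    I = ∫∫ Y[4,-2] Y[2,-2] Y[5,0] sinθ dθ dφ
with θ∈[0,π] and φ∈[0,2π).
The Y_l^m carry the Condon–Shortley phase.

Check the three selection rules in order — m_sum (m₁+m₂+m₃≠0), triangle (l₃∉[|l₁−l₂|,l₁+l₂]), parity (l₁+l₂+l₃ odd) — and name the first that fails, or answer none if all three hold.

m_sum

azimuthal sum: -2 − 2 + 0 = -4  ✗
2 ≤ 5 ≤ 6 (triangle on l)
L = 4 + 2 + 5 = 11 (odd)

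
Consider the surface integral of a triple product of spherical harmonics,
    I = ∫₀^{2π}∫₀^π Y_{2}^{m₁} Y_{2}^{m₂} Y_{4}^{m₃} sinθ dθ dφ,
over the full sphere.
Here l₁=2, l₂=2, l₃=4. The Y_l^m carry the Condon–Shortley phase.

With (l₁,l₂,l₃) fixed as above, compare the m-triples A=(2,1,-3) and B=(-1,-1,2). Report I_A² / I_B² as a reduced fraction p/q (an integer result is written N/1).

7/8

Same 2,2,4: normalisation and zero-m 3j drop out of the ratio.
A: Δ: 0! 4! 4! / 9! → 1/630; sum: t=0:+1/144 = 1/144; 3j²(2 2 4; 2 1 -3) = Δ·Π!·Σ² = 1/18  (sign -1)
B: Δ: 0! 4! 4! / 9! → 1/630; sum: t=0:+1/36 = 1/36; 3j²(2 2 4; -1 -1 2) = Δ·Π!·Σ² = 4/63  (sign +1)
I_A²/I_B² = (1/18)/(4/63) = 7/8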